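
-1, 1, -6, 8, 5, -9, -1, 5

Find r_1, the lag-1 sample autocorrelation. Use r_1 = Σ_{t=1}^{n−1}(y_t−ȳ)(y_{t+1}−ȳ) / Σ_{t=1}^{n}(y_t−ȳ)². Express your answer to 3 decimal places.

-0.238

Mean ȳ = (-1 + 1 − 6 + 8 + 5 − 9 − 1 + 5)/8 = 0.2500
Σ(y_t−ȳ)(y_{t+1}−ȳ) = (-0.9375) + (-4.6875) + (-48.4375) + (36.8125) + (-43.9375) + (11.5625) + (-5.9375) = -55.5625
Denominator Σ(y_t−ȳ)² = 233.5000
r_1 = -55.5625 / 233.5000 = -0.238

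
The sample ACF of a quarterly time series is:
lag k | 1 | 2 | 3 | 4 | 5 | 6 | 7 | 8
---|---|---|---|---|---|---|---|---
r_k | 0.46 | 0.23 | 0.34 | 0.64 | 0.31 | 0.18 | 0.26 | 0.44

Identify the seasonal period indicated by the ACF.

The largest autocorrelation is r_4 = 0.64; the remaining lags stay at or below 0.46. The elevated value at lag 1 (0.46), dropping to 0.23 at lag 2, reflects decaying short-term dependence rather than seasonality.
The dominant spike at lag 4 indicates a seasonal period of 4.

4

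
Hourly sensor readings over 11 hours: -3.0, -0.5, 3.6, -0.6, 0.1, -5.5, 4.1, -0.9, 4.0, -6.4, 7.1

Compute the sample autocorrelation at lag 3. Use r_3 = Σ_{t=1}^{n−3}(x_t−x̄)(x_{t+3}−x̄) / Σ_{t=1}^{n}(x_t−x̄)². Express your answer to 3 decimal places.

-0.422

Mean x̄ = (-3.0 − 0.5 + 3.6 − 0.6 + 0.1 − 5.5 + 4.1 − 0.9 + 4.0 − 6.4 + 7.1)/11 = 0.1818
Numerator Σ_{t=1}^{8}(x_t−x̄)(x_{t+3}−x̄) = -74.8201
Denominator Σ(x_t−x̄)² = 177.4564
r_3 = -74.8201 / 177.4564 = -0.422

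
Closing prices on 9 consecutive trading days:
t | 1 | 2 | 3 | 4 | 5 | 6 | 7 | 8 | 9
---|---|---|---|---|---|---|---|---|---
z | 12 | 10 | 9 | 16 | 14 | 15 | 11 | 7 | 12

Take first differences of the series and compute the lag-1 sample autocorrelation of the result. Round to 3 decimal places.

-0.250

First differences Δz: -2, -1, 7, -2, 1, -4, -4, 5
Mean of differences = 0.0000
Numerator Σ(Δz_t−Δz̄)(Δz_{t+1}−Δz̄) = -29.0000
Denominator Σ(Δz_t−Δz̄)² = 116.0000
r_1(Δz) = -29.0000 / 116.0000 = -0.250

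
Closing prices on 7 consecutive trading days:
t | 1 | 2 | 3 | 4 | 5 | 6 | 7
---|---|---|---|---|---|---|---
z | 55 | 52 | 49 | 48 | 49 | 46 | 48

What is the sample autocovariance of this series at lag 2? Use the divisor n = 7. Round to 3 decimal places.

Mean z̄ = (55 + 52 + 49 + 48 + 49 + 46 + 48)/7 = 49.5714
Deviations: 5.4286, 2.4286, -0.5714, -1.5714, -0.5714, -3.5714, -1.5714
Σ_{t=1}^{5}(z_t−z̄)(z_{t+2}−z̄) = -0.0816
γ_2 = -0.0816 / 7 = -0.012

-0.012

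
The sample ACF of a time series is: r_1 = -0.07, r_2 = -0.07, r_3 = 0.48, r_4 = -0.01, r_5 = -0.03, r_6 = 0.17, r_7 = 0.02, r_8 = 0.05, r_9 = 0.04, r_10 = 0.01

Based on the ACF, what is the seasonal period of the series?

The largest autocorrelation is r_3 = 0.48, with a weaker echo at lag 6 (0.17); the remaining lags stay at or below 0.05.
The dominant spike at lag 3 indicates a seasonal period of 3.

3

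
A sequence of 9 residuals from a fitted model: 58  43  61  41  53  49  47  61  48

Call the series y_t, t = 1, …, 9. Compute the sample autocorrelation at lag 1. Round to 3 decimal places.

Mean ȳ = (58 + 43 + 61 + 41 + 53 + 49 + 47 + 61 + 48)/9 = 51.2222
Numerator Σ_{t=1}^{8}(y_t−ȳ)(y_{t+1}−ȳ) = -321.6049
Denominator Σ(y_t−ȳ)² = 445.5556
r_1 = -321.6049 / 445.5556 = -0.722

-0.722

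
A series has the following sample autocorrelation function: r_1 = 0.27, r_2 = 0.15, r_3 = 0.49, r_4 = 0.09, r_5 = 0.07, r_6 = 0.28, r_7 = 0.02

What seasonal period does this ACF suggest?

3

The largest autocorrelation is r_3 = 0.49, with a weaker echo at lag 6 (0.28); the remaining lags stay at or below 0.27. The elevated value at lag 1 (0.27), dropping to 0.15 at lag 2, reflects decaying short-term dependence rather than seasonality.
The dominant spike at lag 3 indicates a seasonal period of 3.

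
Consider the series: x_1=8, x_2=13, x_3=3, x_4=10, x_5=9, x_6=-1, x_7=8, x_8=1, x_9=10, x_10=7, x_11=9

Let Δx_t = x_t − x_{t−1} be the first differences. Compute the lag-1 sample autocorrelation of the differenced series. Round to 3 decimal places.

First differences Δx: 5, -10, 7, -1, -10, 9, -7, 9, -3, 2
Mean of differences = 0.1000
Numerator Σ(Δx_t−Δx̄)(Δx_{t+1}−Δx̄) = -365.4100
Denominator Σ(Δx_t−Δx̄)² = 498.9000
r_1(Δx) = -365.4100 / 498.9000 = -0.732

-0.732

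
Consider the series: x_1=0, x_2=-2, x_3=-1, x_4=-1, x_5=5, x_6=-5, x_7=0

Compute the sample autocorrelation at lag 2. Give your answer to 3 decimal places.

Mean x̄ = (0 − 2 − 1 − 1 + 5 − 5 + 0)/7 = -0.5714
Deviations from mean: 0.5714, -1.4286, -0.4286, -0.4286, 5.5714, -4.4286, 0.5714
Numerator Σ_{t=1}^{5}(x_t−x̄)(x_{t+2}−x̄) = 3.0612
Denominator Σ(x_t−x̄)² = 53.7143
r_2 = 3.0612 / 53.7143 = 0.057

0.057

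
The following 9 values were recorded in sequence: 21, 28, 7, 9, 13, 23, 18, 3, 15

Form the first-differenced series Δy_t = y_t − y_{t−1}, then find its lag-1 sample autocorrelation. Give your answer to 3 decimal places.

First differences Δy: 7, -21, 2, 4, 10, -5, -15, 12
Mean of differences = -0.7500
Numerator Σ(Δy_t−Δȳ)(Δy_{t+1}−Δȳ) = -315.3125
Denominator Σ(Δy_t−Δȳ)² = 999.5000
r_1(Δy) = -315.3125 / 999.5000 = -0.315

-0.315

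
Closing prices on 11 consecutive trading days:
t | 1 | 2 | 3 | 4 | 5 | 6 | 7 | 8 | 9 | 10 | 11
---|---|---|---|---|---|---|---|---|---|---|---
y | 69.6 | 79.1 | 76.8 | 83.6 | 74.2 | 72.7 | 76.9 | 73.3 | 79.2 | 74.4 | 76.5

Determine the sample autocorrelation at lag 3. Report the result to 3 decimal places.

Mean ȳ = (69.6 + 79.1 + 76.8 + 83.6 + 74.2 + 72.7 + 76.9 + 73.3 + 79.2 + 74.4 + 76.5)/11 = 76.0273
Numerator Σ_{t=1}^{8}(y_t−ȳ)(y_{t+3}−ȳ) = -58.5313
Denominator Σ(y_t−ȳ)² = 144.2418
r_3 = -58.5313 / 144.2418 = -0.406

-0.406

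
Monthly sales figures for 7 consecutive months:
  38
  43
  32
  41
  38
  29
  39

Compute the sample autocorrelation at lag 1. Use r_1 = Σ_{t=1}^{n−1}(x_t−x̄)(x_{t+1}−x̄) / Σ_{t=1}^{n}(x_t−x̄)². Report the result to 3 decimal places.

Mean x̄ = (38 + 43 + 32 + 41 + 38 + 29 + 39)/7 = 37.1429
Deviations from mean: 0.8571, 5.8571, -5.1429, 3.8571, 0.8571, -8.1429, 1.8571
Σ(x_t−x̄)(x_{t+1}−x̄) = (5.0204) + (-30.1224) + (-19.8367) + (3.3061) + (-6.9796) + (-15.1224) = -63.7347
Denominator Σ(x_t−x̄)² = 146.8571
r_1 = -63.7347 / 146.8571 = -0.434

-0.434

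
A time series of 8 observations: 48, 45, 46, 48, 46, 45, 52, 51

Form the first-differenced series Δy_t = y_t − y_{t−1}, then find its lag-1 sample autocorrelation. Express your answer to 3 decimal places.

-0.298

First differences Δy: -3, 1, 2, -2, -1, 7, -1
Mean of differences = 0.4286
Numerator Σ(Δy_t−Δȳ)(Δy_{t+1}−Δȳ) = -20.1837
Denominator Σ(Δy_t−Δȳ)² = 67.7143
r_1(Δy) = -20.1837 / 67.7143 = -0.298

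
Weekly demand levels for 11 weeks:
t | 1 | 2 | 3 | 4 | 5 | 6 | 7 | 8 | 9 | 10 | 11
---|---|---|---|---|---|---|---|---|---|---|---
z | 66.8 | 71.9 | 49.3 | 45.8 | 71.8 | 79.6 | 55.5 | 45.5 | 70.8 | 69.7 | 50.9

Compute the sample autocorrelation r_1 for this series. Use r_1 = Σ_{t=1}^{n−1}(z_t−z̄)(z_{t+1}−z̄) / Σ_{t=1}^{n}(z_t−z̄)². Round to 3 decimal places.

-0.019

Mean z̄ = (66.8 + 71.9 + 49.3 + 45.8 + 71.8 + 79.6 + 55.5 + 45.5 + 70.8 + 69.7 + 50.9)/11 = 61.6000
Numerator Σ_{t=1}^{10}(z_t−z̄)(z_{t+1}−z̄) = -28.2100
Denominator Σ(z_t−z̄)² = 1523.2600
r_1 = -28.2100 / 1523.2600 = -0.019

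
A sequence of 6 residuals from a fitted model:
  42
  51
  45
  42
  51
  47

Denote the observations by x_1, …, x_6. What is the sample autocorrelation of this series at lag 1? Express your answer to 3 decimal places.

Mean x̄ = (42 + 51 + 45 + 42 + 51 + 47)/6 = 46.3333
Deviations from mean: -4.3333, 4.6667, -1.3333, -4.3333, 4.6667, 0.6667
Numerator Σ_{t=1}^{5}(x_t−x̄)(x_{t+1}−x̄) = -37.7778
Denominator Σ(x_t−x̄)² = 83.3333
r_1 = -37.7778 / 83.3333 = -0.453

-0.453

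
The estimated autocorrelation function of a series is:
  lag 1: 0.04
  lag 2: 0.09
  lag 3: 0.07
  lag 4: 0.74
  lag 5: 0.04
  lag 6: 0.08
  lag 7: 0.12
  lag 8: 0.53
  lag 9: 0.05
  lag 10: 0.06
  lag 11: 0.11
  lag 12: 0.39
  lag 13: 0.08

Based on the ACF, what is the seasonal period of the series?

The largest autocorrelation is r_4 = 0.74, with weaker echoes at lags 8 (0.53) and 12 (0.39); the remaining lags stay at or below 0.12.
The dominant spike at lag 4 indicates a seasonal period of 4.

4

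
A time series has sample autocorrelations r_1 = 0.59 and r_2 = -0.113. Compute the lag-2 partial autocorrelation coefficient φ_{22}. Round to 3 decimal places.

-0.707

φ_{22} = (r_2 − r_1²) / (1 − r_1²)
r_1² = (0.59)² = 0.3481
Numerator = -0.113 − 0.3481 = -0.4611; denominator = 1 − 0.3481 = 0.6519
φ_{22} = -0.4611 / 0.6519 = -0.707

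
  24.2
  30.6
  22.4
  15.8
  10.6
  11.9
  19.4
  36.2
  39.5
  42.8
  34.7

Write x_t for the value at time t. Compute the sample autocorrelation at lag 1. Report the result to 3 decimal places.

Mean x̄ = (24.2 + 30.6 + 22.4 + 15.8 + 10.6 + 11.9 + 19.4 + 36.2 + 39.5 + 42.8 + 34.7)/11 = 26.1909
Numerator Σ_{t=1}^{10}(x_t−x̄)(x_{t+1}−x̄) = 923.3799
Denominator Σ(x_t−x̄)² = 1264.7491
r_1 = 923.3799 / 1264.7491 = 0.730

0.730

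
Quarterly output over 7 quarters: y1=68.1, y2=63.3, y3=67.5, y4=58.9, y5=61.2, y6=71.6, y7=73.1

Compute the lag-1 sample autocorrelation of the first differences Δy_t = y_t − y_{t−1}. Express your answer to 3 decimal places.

First differences Δy: -4.8, 4.2, -8.6, 2.3, 10.4, 1.5
Mean of differences = 0.8333
Numerator Σ(Δy_t−Δȳ)(Δy_{t+1}−Δȳ) = -44.1511
Denominator Σ(Δy_t−Δȳ)² = 226.1733
r_1(Δy) = -44.1511 / 226.1733 = -0.195

-0.195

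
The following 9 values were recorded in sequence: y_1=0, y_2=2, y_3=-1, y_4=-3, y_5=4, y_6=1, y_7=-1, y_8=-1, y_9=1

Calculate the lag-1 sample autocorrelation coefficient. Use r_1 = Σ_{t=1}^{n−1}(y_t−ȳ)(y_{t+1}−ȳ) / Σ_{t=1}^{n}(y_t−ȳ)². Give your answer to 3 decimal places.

Mean ȳ = (0 + 2 − 1 − 3 + 4 + 1 − 1 − 1 + 1)/9 = 0.2222
Numerator Σ_{t=1}^{8}(y_t−ȳ)(y_{t+1}−ȳ) = -8.2716
Denominator Σ(y_t−ȳ)² = 33.5556
r_1 = -8.2716 / 33.5556 = -0.247

-0.247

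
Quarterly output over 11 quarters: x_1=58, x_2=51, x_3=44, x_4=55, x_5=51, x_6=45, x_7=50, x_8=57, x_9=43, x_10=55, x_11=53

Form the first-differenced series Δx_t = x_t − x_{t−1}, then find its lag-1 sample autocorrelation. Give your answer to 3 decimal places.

-0.483

First differences Δx: -7, -7, 11, -4, -6, 5, 7, -14, 12, -2
Mean of differences = -0.5000
Numerator Σ(Δx_t−Δx̄)(Δx_{t+1}−Δx̄) = -331.2500
Denominator Σ(Δx_t−Δx̄)² = 686.5000
r_1(Δx) = -331.2500 / 686.5000 = -0.483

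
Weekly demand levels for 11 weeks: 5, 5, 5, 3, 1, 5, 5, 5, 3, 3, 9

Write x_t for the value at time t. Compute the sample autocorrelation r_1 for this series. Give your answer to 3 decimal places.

Mean x̄ = (5 + 5 + 5 + 3 + 1 + 5 + 5 + 5 + 3 + 3 + 9)/11 = 4.4545
Numerator Σ_{t=1}^{10}(x_t−x̄)(x_{t+1}−x̄) = -1.7521
Denominator Σ(x_t−x̄)² = 40.7273
r_1 = -1.7521 / 40.7273 = -0.043

-0.043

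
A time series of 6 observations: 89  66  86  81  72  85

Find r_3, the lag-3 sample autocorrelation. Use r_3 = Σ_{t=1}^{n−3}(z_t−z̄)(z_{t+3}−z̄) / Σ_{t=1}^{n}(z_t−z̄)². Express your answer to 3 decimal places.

Mean z̄ = (89 + 66 + 86 + 81 + 72 + 85)/6 = 79.8333
Deviations from mean: 9.1667, -13.8333, 6.1667, 1.1667, -7.8333, 5.1667
Numerator Σ_{t=1}^{3}(z_t−z̄)(z_{t+3}−z̄) = 150.9167
Denominator Σ(z_t−z̄)² = 402.8333
r_3 = 150.9167 / 402.8333 = 0.375

0.375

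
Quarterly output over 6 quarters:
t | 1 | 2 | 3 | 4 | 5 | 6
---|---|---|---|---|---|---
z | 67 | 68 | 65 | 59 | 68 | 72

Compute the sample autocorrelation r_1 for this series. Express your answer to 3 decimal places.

Mean z̄ = (67 + 68 + 65 + 59 + 68 + 72)/6 = 66.5000
Deviations from mean: 0.5000, 1.5000, -1.5000, -7.5000, 1.5000, 5.5000
Numerator Σ_{t=1}^{5}(z_t−z̄)(z_{t+1}−z̄) = 6.7500
Denominator Σ(z_t−z̄)² = 93.5000
r_1 = 6.7500 / 93.5000 = 0.072

0.072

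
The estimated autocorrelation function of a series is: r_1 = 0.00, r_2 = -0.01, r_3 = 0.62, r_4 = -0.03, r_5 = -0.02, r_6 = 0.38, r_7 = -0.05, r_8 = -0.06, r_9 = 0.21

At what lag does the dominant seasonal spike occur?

The largest autocorrelation is r_3 = 0.62, with weaker echoes at lags 6 (0.38) and 9 (0.21); the remaining lags stay at or below 0.00.
The dominant spike at lag 3 indicates a seasonal period of 3.

3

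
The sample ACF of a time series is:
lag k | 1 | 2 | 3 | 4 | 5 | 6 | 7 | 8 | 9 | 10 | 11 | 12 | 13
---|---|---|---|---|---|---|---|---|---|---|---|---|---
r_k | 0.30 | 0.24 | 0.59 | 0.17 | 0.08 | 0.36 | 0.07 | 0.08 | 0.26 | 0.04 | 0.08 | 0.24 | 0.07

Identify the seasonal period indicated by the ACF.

3

The largest autocorrelation is r_3 = 0.59, with a weaker echo at lag 6 (0.36); the remaining lags stay at or below 0.30. The elevated value at lag 1 (0.30), dropping to 0.24 at lag 2, reflects decaying short-term dependence rather than seasonality.
The dominant spike at lag 3 indicates a seasonal period of 3.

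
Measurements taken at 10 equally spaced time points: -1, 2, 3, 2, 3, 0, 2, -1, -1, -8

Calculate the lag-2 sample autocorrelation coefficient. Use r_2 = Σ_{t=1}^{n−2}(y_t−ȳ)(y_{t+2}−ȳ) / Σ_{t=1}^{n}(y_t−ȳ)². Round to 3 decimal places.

0.218

Mean ȳ = (-1 + 2 + 3 + 2 + 3 + 0 + 2 − 1 − 1 − 8)/10 = 0.1000
Numerator Σ_{t=1}^{8}(y_t−ȳ)(y_{t+2}−ȳ) = 21.0800
Denominator Σ(y_t−ȳ)² = 96.9000
r_2 = 21.0800 / 96.9000 = 0.218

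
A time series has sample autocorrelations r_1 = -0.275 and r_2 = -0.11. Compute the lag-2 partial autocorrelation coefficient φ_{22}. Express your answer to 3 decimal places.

φ_{22} = (r_2 − r_1²) / (1 − r_1²)
r_1² = (-0.275)² = 0.075625
Numerator = -0.11 − 0.0756 = -0.1856; denominator = 1 − 0.0756 = 0.9244
φ_{22} = -0.1856 / 0.9244 = -0.201

-0.201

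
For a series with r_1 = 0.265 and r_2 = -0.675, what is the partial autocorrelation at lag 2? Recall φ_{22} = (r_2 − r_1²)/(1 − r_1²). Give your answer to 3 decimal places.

φ_{22} = (r_2 − r_1²) / (1 − r_1²)
r_1² = (0.265)² = 0.070225
Numerator = -0.675 − 0.0702 = -0.7452; denominator = 1 − 0.0702 = 0.9298
φ_{22} = -0.7452 / 0.9298 = -0.802

-0.802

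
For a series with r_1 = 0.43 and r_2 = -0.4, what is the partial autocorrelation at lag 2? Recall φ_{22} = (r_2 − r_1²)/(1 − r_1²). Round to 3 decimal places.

-0.718

φ_{22} = (r_2 − r_1²) / (1 − r_1²)
r_1² = (0.43)² = 0.1849
Numerator = -0.4 − 0.1849 = -0.5849; denominator = 1 − 0.1849 = 0.8151
φ_{22} = -0.5849 / 0.8151 = -0.718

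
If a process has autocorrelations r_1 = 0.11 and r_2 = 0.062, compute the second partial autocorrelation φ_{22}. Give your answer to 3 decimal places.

φ_{22} = (r_2 − r_1²) / (1 − r_1²)
r_1² = (0.11)² = 0.0121
Numerator = 0.062 − 0.0121 = 0.0499; denominator = 1 − 0.0121 = 0.9879
φ_{22} = 0.0499 / 0.9879 = 0.051

0.051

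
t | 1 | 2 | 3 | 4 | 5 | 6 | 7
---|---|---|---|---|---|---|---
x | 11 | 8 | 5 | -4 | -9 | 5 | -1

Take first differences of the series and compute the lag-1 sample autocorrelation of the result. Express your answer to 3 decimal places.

-0.250

First differences Δx: -3, -3, -9, -5, 14, -6
Mean of differences = -2.0000
Numerator Σ(Δx_t−Δx̄)(Δx_{t+1}−Δx̄) = -83.0000
Denominator Σ(Δx_t−Δx̄)² = 332.0000
r_1(Δx) = -83.0000 / 332.0000 = -0.250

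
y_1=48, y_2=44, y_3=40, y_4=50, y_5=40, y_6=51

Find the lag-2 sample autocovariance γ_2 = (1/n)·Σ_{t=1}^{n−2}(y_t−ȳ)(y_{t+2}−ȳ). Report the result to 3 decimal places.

5.750

Mean ȳ = (48 + 44 + 40 + 50 + 40 + 51)/6 = 45.5000
Deviations: 2.5000, -1.5000, -5.5000, 4.5000, -5.5000, 5.5000
Σ_{t=1}^{4}(y_t−ȳ)(y_{t+2}−ȳ) = 34.5000
γ_2 = 34.5000 / 6 = 5.750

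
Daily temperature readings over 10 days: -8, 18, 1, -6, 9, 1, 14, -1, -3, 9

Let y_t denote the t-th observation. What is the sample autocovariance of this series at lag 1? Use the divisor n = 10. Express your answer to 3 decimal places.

-32.476

Mean ȳ = (-8 + 18 + 1 − 6 + 9 + 1 + 14 − 1 − 3 + 9)/10 = 3.4000
Σ_{t=1}^{9}(y_t−ȳ)(y_{t+1}−ȳ) = -324.7600
γ_1 = -324.7600 / 10 = -32.476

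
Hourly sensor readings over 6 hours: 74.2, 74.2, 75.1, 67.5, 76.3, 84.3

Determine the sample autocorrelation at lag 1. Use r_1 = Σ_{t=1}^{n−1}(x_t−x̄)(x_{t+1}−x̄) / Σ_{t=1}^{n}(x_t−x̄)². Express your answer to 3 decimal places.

0.027

Mean x̄ = (74.2 + 74.2 + 75.1 + 67.5 + 76.3 + 84.3)/6 = 75.2667
Σ(x_t−x̄)(x_{t+1}−x̄) = (1.1378) + (0.1778) + (1.2944) + (-8.0256) + (9.3344) = 3.9189
Denominator Σ(x_t−x̄)² = 145.2933
r_1 = 3.9189 / 145.2933 = 0.027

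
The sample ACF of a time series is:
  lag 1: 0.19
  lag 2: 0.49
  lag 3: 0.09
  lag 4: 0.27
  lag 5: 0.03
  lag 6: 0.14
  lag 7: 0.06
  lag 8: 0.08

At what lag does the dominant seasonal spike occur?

The largest autocorrelation is r_2 = 0.49, with a weaker echo at lag 4 (0.27); the remaining lags stay at or below 0.19.
The dominant spike at lag 2 indicates a seasonal period of 2.

2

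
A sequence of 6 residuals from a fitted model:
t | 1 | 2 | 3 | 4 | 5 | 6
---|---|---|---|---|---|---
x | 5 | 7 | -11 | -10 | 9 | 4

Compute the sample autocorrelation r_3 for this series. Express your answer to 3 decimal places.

Mean x̄ = (5 + 7 − 11 − 10 + 9 + 4)/6 = 0.6667
Deviations from mean: 4.3333, 6.3333, -11.6667, -10.6667, 8.3333, 3.3333
Σ(x_t−x̄)(x_{t+3}−x̄) = (-46.2222) + (52.7778) + (-38.8889) = -32.3333
Denominator Σ(x_t−x̄)² = 389.3333
r_3 = -32.3333 / 389.3333 = -0.083

-0.083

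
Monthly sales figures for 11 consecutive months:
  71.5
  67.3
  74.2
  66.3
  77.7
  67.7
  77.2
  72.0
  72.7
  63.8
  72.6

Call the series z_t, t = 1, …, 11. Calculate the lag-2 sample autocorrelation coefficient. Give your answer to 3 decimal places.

Mean z̄ = (71.5 + 67.3 + 74.2 + 66.3 + 77.7 + 67.7 + 77.2 + 72.0 + 72.7 + 63.8 + 72.6)/11 = 71.1818
Numerator Σ_{t=1}^{9}(z_t−z̄)(z_{t+2}−z̄) = 98.2102
Denominator Σ(z_t−z̄)² = 198.4164
r_2 = 98.2102 / 198.4164 = 0.495

0.495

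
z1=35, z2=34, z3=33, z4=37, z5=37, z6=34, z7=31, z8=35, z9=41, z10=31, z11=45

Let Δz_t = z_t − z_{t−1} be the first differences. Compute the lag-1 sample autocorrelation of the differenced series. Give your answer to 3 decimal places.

First differences Δz: -1, -1, 4, 0, -3, -3, 4, 6, -10, 14
Mean of differences = 1.0000
Numerator Σ(Δz_t−Δz̄)(Δz_{t+1}−Δz̄) = -180.0000
Denominator Σ(Δz_t−Δz̄)² = 374.0000
r_1(Δz) = -180.0000 / 374.0000 = -0.481

-0.481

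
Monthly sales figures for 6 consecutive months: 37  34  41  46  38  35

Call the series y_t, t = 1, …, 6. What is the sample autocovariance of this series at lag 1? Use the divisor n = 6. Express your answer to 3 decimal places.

Mean ȳ = (37 + 34 + 41 + 46 + 38 + 35)/6 = 38.5000
Deviations: -1.5000, -4.5000, 2.5000, 7.5000, -0.5000, -3.5000
Σ_{t=1}^{5}(y_t−ȳ)(y_{t+1}−ȳ) = 12.2500
γ_1 = 12.2500 / 6 = 2.042

2.042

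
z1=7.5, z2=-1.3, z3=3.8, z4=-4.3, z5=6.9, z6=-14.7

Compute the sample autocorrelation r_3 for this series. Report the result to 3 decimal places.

-0.275

Mean z̄ = (7.5 − 1.3 + 3.8 − 4.3 + 6.9 − 14.7)/6 = -0.3500
Σ(z_t−z̄)(z_{t+3}−z̄) = (-31.0075) + (-6.8875) + (-59.5525) = -97.4475
Denominator Σ(z_t−z̄)² = 353.8350
r_3 = -97.4475 / 353.8350 = -0.275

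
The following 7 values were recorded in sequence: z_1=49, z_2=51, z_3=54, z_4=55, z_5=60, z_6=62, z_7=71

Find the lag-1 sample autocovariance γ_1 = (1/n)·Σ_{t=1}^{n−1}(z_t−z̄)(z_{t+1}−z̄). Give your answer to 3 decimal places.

21.729

Mean z̄ = (49 + 51 + 54 + 55 + 60 + 62 + 71)/7 = 57.4286
Deviations: -8.4286, -6.4286, -3.4286, -2.4286, 2.5714, 4.5714, 13.5714
Σ_{t=1}^{6}(z_t−z̄)(z_{t+1}−z̄) = 152.1020
γ_1 = 152.1020 / 7 = 21.729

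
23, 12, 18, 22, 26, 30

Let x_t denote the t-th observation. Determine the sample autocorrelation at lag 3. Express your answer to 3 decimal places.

-0.366

Mean x̄ = (23 + 12 + 18 + 22 + 26 + 30)/6 = 21.8333
Σ(x_t−x̄)(x_{t+3}−x̄) = (0.1944) + (-40.9722) + (-31.3056) = -72.0833
Denominator Σ(x_t−x̄)² = 196.8333
r_3 = -72.0833 / 196.8333 = -0.366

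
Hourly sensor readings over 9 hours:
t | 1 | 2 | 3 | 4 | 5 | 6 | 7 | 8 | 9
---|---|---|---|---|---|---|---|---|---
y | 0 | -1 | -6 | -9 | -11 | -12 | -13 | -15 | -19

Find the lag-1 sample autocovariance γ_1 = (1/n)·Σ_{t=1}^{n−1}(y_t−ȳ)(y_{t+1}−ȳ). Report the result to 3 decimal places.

Mean ȳ = (0 − 1 − 6 − 9 − 11 − 12 − 13 − 15 − 19)/9 = -9.5556
Σ_{t=1}^{8}(y_t−ȳ)(y_{t+1}−ȳ) = 195.4691
γ_1 = 195.4691 / 9 = 21.719

21.719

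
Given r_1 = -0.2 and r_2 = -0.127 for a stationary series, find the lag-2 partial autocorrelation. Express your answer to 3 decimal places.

φ_{22} = (r_2 − r_1²) / (1 − r_1²)
r_1² = (-0.2)² = 0.04
Numerator = -0.127 − 0.0400 = -0.1670; denominator = 1 − 0.0400 = 0.9600
φ_{22} = -0.1670 / 0.9600 = -0.174

-0.174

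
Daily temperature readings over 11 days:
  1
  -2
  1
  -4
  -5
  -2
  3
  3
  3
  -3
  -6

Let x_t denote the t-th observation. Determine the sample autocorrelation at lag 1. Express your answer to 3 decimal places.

0.321

Mean x̄ = (1 − 2 + 1 − 4 − 5 − 2 + 3 + 3 + 3 − 3 − 6)/11 = -1.0000
Numerator Σ_{t=1}^{10}(x_t−x̄)(x_{t+1}−x̄) = 36.0000
Denominator Σ(x_t−x̄)² = 112.0000
r_1 = 36.0000 / 112.0000 = 0.321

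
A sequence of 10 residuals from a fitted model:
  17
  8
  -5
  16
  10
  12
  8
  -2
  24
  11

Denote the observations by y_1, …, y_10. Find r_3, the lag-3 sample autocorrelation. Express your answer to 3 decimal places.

Mean ȳ = (17 + 8 − 5 + 16 + 10 + 12 + 8 − 2 + 24 + 11)/10 = 9.9000
Σ(y_t−ȳ)(y_{t+3}−ȳ) = (43.3100) + (-0.1900) + (-31.2900) + (-11.5900) + (-1.1900) + (29.6100) + (-2.0900) = 26.5700
Denominator Σ(y_t−ȳ)² = 662.9000
r_3 = 26.5700 / 662.9000 = 0.040

0.040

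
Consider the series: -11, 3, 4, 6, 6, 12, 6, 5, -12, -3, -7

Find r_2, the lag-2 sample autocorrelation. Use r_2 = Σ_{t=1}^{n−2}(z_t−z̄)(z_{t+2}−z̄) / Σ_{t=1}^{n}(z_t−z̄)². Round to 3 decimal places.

0.226

Mean z̄ = (-11 + 3 + 4 + 6 + 6 + 12 + 6 + 5 − 12 − 3 − 7)/11 = 0.8182
Numerator Σ_{t=1}^{9}(z_t−z̄)(z_{t+2}−z̄) = 139.5702
Denominator Σ(z_t−z̄)² = 617.6364
r_2 = 139.5702 / 617.6364 = 0.226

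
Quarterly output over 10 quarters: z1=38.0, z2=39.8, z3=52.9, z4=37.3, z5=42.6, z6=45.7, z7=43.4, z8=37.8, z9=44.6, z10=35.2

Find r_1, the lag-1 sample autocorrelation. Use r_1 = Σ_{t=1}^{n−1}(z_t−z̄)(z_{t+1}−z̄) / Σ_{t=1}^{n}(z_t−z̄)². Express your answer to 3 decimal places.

Mean z̄ = (38.0 + 39.8 + 52.9 + 37.3 + 42.6 + 45.7 + 43.4 + 37.8 + 44.6 + 35.2)/10 = 41.7300
Numerator Σ_{t=1}^{9}(z_t−z̄)(z_{t+1}−z̄) = -94.1959
Denominator Σ(z_t−z̄)² = 247.6610
r_1 = -94.1959 / 247.6610 = -0.380

-0.380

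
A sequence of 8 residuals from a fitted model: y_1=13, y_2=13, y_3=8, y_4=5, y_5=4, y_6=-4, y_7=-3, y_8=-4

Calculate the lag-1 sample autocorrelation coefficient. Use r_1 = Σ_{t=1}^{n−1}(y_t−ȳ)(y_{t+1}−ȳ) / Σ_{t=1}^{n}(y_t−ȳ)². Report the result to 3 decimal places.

0.654

Mean ȳ = (13 + 13 + 8 + 5 + 4 − 4 − 3 − 4)/8 = 4.0000
Numerator Σ_{t=1}^{7}(y_t−ȳ)(y_{t+1}−ȳ) = 233.0000
Denominator Σ(y_t−ȳ)² = 356.0000
r_1 = 233.0000 / 356.0000 = 0.654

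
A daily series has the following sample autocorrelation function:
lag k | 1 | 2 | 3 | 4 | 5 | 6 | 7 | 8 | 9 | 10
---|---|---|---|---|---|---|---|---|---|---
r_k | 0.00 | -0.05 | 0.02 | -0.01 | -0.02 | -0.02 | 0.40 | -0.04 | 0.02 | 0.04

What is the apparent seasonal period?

The largest autocorrelation is r_7 = 0.40; the remaining lags stay at or below 0.04.
The dominant spike at lag 7 indicates a seasonal period of 7.

7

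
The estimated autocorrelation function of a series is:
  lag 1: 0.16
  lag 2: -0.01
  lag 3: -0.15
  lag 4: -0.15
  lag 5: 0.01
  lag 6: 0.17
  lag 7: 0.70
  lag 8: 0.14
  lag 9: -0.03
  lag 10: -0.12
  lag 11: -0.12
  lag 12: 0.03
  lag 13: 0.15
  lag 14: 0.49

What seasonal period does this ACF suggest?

The largest autocorrelation is r_7 = 0.70, with a weaker echo at lag 14 (0.49); the remaining lags stay at or below 0.17.
The dominant spike at lag 7 indicates a seasonal period of 7.

7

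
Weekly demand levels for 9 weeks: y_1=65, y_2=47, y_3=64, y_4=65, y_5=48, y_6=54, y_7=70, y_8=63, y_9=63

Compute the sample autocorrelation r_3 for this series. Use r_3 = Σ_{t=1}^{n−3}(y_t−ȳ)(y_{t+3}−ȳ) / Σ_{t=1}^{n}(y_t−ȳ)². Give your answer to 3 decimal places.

0.284

Mean ȳ = (65 + 47 + 64 + 65 + 48 + 54 + 70 + 63 + 63)/9 = 59.8889
Σ(y_t−ȳ)(y_{t+3}−ȳ) = (26.1235) + (153.2346) + (-24.2099) + (51.6790) + (-36.9877) + (-18.3210) = 151.5185
Denominator Σ(y_t−ȳ)² = 532.8889
r_3 = 151.5185 / 532.8889 = 0.284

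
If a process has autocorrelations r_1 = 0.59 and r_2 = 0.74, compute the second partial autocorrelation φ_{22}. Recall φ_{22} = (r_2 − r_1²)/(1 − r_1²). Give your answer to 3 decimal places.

0.601

φ_{22} = (r_2 − r_1²) / (1 − r_1²)
r_1² = (0.59)² = 0.3481
Numerator = 0.74 − 0.3481 = 0.3919; denominator = 1 − 0.3481 = 0.6519
φ_{22} = 0.3919 / 0.6519 = 0.601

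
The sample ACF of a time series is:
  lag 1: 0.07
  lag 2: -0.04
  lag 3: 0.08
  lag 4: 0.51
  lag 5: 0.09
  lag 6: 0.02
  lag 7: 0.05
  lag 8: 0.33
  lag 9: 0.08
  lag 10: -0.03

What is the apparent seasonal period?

4

The largest autocorrelation is r_4 = 0.51, with a weaker echo at lag 8 (0.33); the remaining lags stay at or below 0.09.
The dominant spike at lag 4 indicates a seasonal period of 4.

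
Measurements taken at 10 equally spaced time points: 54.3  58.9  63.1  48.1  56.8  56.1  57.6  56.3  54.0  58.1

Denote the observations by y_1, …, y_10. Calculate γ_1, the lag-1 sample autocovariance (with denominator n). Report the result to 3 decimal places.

Mean ȳ = (54.3 + 58.9 + 63.1 + 48.1 + 56.8 + 56.1 + 57.6 + 56.3 + 54.0 + 58.1)/10 = 56.3300
Σ_{t=1}^{9}(y_t−ȳ)(y_{t+1}−ȳ) = -51.8959
γ_1 = -51.8959 / 10 = -5.190

-5.190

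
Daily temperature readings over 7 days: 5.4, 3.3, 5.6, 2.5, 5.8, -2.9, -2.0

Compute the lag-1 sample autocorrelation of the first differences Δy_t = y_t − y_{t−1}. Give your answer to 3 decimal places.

-0.696

First differences Δy: -2.1, 2.3, -3.1, 3.3, -8.7, 0.9
Mean of differences = -1.2333
Numerator Σ(Δy_t−Δȳ)(Δy_{t+1}−Δȳ) = -67.8978
Denominator Σ(Δy_t−Δȳ)² = 97.5733
r_1(Δy) = -67.8978 / 97.5733 = -0.696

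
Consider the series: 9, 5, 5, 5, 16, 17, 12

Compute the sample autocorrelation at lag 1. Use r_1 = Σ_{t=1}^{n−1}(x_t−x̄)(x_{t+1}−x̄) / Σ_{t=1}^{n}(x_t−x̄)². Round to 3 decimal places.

0.489

Mean x̄ = (9 + 5 + 5 + 5 + 16 + 17 + 12)/7 = 9.8571
Deviations from mean: -0.8571, -4.8571, -4.8571, -4.8571, 6.1429, 7.1429, 2.1429
Numerator Σ_{t=1}^{6}(x_t−x̄)(x_{t+1}−x̄) = 80.6939
Denominator Σ(x_t−x̄)² = 164.8571
r_1 = 80.6939 / 164.8571 = 0.489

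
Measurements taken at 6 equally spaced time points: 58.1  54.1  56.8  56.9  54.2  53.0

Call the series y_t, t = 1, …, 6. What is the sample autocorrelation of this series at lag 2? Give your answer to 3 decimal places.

Mean ȳ = (58.1 + 54.1 + 56.8 + 56.9 + 54.2 + 53.0)/6 = 55.5167
Deviations from mean: 2.5833, -1.4167, 1.2833, 1.3833, -1.3167, -2.5167
Numerator Σ_{t=1}^{4}(y_t−ȳ)(y_{t+2}−ȳ) = -3.8156
Denominator Σ(y_t−ȳ)² = 20.3083
r_2 = -3.8156 / 20.3083 = -0.188

-0.188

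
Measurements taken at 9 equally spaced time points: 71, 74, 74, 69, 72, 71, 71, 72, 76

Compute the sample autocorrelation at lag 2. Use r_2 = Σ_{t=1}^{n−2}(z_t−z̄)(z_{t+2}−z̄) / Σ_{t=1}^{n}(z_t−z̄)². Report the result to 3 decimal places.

Mean z̄ = (71 + 74 + 74 + 69 + 72 + 71 + 71 + 72 + 76)/9 = 72.2222
Numerator Σ_{t=1}^{7}(z_t−z̄)(z_{t+2}−z̄) = -8.4321
Denominator Σ(z_t−z̄)² = 35.5556
r_2 = -8.4321 / 35.5556 = -0.237

-0.237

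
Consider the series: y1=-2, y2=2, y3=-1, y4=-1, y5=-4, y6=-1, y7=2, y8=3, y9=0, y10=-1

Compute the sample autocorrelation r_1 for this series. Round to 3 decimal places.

Mean ȳ = (-2 + 2 − 1 − 1 − 4 − 1 + 2 + 3 + 0 − 1)/10 = -0.3000
Numerator Σ_{t=1}^{9}(y_t−ȳ)(y_{t+1}−ȳ) = 6.9100
Denominator Σ(y_t−ȳ)² = 40.1000
r_1 = 6.9100 / 40.1000 = 0.172

0.172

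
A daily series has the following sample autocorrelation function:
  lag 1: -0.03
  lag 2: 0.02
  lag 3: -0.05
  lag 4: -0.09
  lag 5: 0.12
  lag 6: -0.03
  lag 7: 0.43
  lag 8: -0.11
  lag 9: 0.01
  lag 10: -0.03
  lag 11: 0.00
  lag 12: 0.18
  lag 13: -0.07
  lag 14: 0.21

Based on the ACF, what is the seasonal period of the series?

The largest autocorrelation is r_7 = 0.43, with a weaker echo at lag 14 (0.21); the remaining lags stay at or below 0.18.
The dominant spike at lag 7 indicates a seasonal period of 7.

7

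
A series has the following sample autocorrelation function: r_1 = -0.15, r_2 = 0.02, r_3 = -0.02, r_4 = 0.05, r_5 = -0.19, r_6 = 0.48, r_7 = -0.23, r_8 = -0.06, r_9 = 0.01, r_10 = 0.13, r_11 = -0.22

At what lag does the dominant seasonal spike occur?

6

The largest autocorrelation is r_6 = 0.48; the remaining lags stay at or below 0.13.
The dominant spike at lag 6 indicates a seasonal period of 6.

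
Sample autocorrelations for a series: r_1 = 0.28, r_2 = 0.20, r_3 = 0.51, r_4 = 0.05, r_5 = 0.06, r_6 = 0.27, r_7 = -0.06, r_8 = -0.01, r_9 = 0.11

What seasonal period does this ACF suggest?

3

The largest autocorrelation is r_3 = 0.51; the remaining lags stay at or below 0.28. The elevated value at lag 1 (0.28), dropping to 0.20 at lag 2, reflects decaying short-term dependence rather than seasonality.
The dominant spike at lag 3 indicates a seasonal period of 3.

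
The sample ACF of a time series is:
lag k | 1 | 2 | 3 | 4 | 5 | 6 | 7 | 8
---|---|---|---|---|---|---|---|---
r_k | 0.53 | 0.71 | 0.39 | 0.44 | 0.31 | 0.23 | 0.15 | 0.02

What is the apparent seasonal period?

The largest autocorrelation is r_2 = 0.71; the remaining lags stay at or below 0.53.
The dominant spike at lag 2 indicates a seasonal period of 2.

2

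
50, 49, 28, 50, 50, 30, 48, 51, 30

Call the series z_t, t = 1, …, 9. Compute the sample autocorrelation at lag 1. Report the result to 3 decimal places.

-0.387

Mean z̄ = (50 + 49 + 28 + 50 + 50 + 30 + 48 + 51 + 30)/9 = 42.8889
Numerator Σ_{t=1}^{8}(z_t−z̄)(z_{t+1}−z̄) = -323.4568
Denominator Σ(z_t−z̄)² = 834.8889
r_1 = -323.4568 / 834.8889 = -0.387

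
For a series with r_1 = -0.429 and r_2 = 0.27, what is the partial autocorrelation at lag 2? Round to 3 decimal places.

φ_{22} = (r_2 − r_1²) / (1 − r_1²)
r_1² = (-0.429)² = 0.184041
Numerator = 0.27 − 0.1840 = 0.0860; denominator = 1 − 0.1840 = 0.8160
φ_{22} = 0.0860 / 0.8160 = 0.105

0.105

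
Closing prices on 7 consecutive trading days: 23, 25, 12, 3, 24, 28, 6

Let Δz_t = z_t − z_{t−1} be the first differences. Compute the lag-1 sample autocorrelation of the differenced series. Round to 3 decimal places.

-0.089

First differences Δz: 2, -13, -9, 21, 4, -22
Mean of differences = -2.8333
Numerator Σ(Δz_t−Δz̄)(Δz_{t+1}−Δz̄) = -101.5278
Denominator Σ(Δz_t−Δz̄)² = 1146.8333
r_1(Δz) = -101.5278 / 1146.8333 = -0.089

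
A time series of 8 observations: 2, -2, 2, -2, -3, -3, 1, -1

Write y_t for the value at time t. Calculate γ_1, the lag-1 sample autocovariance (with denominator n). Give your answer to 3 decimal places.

Mean ȳ = (2 − 2 + 2 − 2 − 3 − 3 + 1 − 1)/8 = -0.7500
Σ_{t=1}^{7}(y_t−ȳ)(y_{t+1}−ȳ) = -6.8125
γ_1 = -6.8125 / 8 = -0.852

-0.852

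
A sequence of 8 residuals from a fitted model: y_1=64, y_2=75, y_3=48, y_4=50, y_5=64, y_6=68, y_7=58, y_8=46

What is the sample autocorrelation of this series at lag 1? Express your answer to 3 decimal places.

Mean ȳ = (64 + 75 + 48 + 50 + 64 + 68 + 58 + 46)/8 = 59.1250
Deviations from mean: 4.8750, 15.8750, -11.1250, -9.1250, 4.8750, 8.8750, -1.1250, -13.1250
Σ(y_t−ȳ)(y_{t+1}−ȳ) = (77.3906) + (-176.6094) + (101.5156) + (-44.4844) + (43.2656) + (-9.9844) + (14.7656) = 5.8594
Denominator Σ(y_t−ȳ)² = 758.8750
r_1 = 5.8594 / 758.8750 = 0.008

0.008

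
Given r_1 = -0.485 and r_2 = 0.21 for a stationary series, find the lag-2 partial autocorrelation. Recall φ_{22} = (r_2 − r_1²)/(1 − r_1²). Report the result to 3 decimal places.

-0.033

φ_{22} = (r_2 − r_1²) / (1 − r_1²)
r_1² = (-0.485)² = 0.235225
Numerator = 0.21 − 0.2352 = -0.0252; denominator = 1 − 0.2352 = 0.7648
φ_{22} = -0.0252 / 0.7648 = -0.033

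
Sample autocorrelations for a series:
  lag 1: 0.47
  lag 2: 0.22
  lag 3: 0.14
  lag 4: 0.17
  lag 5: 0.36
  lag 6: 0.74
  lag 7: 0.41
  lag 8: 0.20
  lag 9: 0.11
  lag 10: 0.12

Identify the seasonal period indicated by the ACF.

6

The largest autocorrelation is r_6 = 0.74; the remaining lags stay at or below 0.47. The elevated value at lag 1 (0.47), dropping to 0.22 at lag 2, reflects decaying short-term dependence rather than seasonality.
The dominant spike at lag 6 indicates a seasonal period of 6.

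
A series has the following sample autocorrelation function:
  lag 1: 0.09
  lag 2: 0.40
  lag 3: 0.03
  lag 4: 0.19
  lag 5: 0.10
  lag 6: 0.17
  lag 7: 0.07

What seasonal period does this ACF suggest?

2

The largest autocorrelation is r_2 = 0.40, with weaker echoes at lags 4 (0.19) and 6 (0.17); the remaining lags stay at or below 0.10.
The dominant spike at lag 2 indicates a seasonal period of 2.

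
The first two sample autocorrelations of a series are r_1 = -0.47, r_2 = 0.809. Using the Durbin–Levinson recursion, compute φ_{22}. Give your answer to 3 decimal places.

0.755

φ_{22} = (r_2 − r_1²) / (1 − r_1²)
r_1² = (-0.47)² = 0.2209
Numerator = 0.809 − 0.2209 = 0.5881; denominator = 1 − 0.2209 = 0.7791
φ_{22} = 0.5881 / 0.7791 = 0.755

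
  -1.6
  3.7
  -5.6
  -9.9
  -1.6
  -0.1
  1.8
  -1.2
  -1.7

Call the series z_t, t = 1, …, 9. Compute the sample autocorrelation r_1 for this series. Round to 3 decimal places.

Mean z̄ = (-1.6 + 3.7 − 5.6 − 9.9 − 1.6 − 0.1 + 1.8 − 1.2 − 1.7)/9 = -1.8000
Numerator Σ_{t=1}^{8}(z_t−z̄)(z_{t+1}−z̄) = 18.0400
Denominator Σ(z_t−z̄)² = 126.6000
r_1 = 18.0400 / 126.6000 = 0.142

0.142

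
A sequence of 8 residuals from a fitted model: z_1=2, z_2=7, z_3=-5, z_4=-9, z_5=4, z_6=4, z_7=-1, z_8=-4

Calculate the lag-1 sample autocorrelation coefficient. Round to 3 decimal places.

0.019

Mean z̄ = (2 + 7 − 5 − 9 + 4 + 4 − 1 − 4)/8 = -0.2500
Numerator Σ_{t=1}^{7}(z_t−z̄)(z_{t+1}−z̄) = 3.9375
Denominator Σ(z_t−z̄)² = 207.5000
r_1 = 3.9375 / 207.5000 = 0.019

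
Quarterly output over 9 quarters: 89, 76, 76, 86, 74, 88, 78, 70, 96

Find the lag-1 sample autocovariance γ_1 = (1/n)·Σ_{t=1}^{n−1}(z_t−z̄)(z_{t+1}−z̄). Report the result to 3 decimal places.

Mean z̄ = (89 + 76 + 76 + 86 + 74 + 88 + 78 + 70 + 96)/9 = 81.4444
Σ_{t=1}^{8}(z_t−z̄)(z_{t+1}−z̄) = -268.7531
γ_1 = -268.7531 / 9 = -29.861

-29.861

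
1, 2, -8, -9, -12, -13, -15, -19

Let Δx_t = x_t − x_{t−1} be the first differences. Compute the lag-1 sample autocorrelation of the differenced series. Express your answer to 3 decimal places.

-0.544

First differences Δx: 1, -10, -1, -3, -1, -2, -4
Mean of differences = -2.8571
Numerator Σ(Δx_t−Δx̄)(Δx_{t+1}−Δx̄) = -40.7347
Denominator Σ(Δx_t−Δx̄)² = 74.8571
r_1(Δx) = -40.7347 / 74.8571 = -0.544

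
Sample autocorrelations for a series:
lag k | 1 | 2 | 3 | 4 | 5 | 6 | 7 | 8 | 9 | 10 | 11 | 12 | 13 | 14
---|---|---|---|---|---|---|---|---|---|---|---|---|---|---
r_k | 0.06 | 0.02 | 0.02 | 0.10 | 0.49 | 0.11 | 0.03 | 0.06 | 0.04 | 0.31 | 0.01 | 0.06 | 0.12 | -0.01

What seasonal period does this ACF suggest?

5

The largest autocorrelation is r_5 = 0.49, with a weaker echo at lag 10 (0.31); the remaining lags stay at or below 0.12.
The dominant spike at lag 5 indicates a seasonal period of 5.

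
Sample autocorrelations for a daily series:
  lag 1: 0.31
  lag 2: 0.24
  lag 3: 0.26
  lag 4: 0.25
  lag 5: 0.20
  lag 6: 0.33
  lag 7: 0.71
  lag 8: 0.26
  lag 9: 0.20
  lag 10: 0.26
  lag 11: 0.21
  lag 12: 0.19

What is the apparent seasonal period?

The largest autocorrelation is r_7 = 0.71; the remaining lags stay at or below 0.33.
The dominant spike at lag 7 indicates a seasonal period of 7.

7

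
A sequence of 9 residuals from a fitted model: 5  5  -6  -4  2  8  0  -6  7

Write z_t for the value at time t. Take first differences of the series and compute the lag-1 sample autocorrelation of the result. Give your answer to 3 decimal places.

-0.106

First differences Δz: 0, -11, 2, 6, 6, -8, -6, 13
Mean of differences = 0.2500
Numerator Σ(Δz_t−Δz̄)(Δz_{t+1}−Δz̄) = -49.3125
Denominator Σ(Δz_t−Δz̄)² = 465.5000
r_1(Δz) = -49.3125 / 465.5000 = -0.106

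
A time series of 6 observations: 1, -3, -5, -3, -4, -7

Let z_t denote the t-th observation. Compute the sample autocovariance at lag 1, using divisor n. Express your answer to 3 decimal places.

0.375

Mean z̄ = (1 − 3 − 5 − 3 − 4 − 7)/6 = -3.5000
Σ_{t=1}^{5}(z_t−z̄)(z_{t+1}−z̄) = 2.2500
γ_1 = 2.2500 / 6 = 0.375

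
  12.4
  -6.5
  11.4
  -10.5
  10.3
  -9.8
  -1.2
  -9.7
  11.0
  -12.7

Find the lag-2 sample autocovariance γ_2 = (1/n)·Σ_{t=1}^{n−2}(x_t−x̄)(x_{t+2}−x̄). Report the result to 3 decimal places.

Mean x̄ = (12.4 − 6.5 + 11.4 − 10.5 + 10.3 − 9.8 − 1.2 − 9.7 + 11.0 − 12.7)/10 = -0.5300
Σ_{t=1}^{8}(x_t−x̄)(x_{t+2}−x̄) = 617.0232
γ_2 = 617.0232 / 10 = 61.702

61.702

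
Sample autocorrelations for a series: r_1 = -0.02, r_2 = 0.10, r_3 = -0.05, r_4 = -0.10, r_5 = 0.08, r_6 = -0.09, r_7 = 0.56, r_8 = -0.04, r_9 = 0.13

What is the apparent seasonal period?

The largest autocorrelation is r_7 = 0.56; the remaining lags stay at or below 0.13.
The dominant spike at lag 7 indicates a seasonal period of 7.

7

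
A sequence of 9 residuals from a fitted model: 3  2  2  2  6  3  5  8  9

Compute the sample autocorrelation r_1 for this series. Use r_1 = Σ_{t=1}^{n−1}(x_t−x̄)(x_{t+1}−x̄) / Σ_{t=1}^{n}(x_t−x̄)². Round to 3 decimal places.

0.460

Mean x̄ = (3 + 2 + 2 + 2 + 6 + 3 + 5 + 8 + 9)/9 = 4.4444
Numerator Σ_{t=1}^{8}(x_t−x̄)(x_{t+1}−x̄) = 26.8025
Denominator Σ(x_t−x̄)² = 58.2222
r_1 = 26.8025 / 58.2222 = 0.460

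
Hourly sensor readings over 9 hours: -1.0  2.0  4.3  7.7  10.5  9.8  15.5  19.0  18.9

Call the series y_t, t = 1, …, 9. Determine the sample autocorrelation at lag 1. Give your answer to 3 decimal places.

0.663

Mean ȳ = (-1.0 + 2.0 + 4.3 + 7.7 + 10.5 + 9.8 + 15.5 + 19.0 + 18.9)/9 = 9.6333
Numerator Σ_{t=1}^{8}(y_t−ȳ)(y_{t+1}−ȳ) = 273.3856
Denominator Σ(y_t−ȳ)² = 412.3200
r_1 = 273.3856 / 412.3200 = 0.663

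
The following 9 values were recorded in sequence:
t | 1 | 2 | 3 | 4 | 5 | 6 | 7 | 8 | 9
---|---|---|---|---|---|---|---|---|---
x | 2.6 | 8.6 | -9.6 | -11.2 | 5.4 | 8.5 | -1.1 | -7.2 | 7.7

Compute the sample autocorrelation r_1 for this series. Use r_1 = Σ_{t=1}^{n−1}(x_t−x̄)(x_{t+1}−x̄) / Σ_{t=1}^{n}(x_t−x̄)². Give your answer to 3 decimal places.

Mean x̄ = (2.6 + 8.6 − 9.6 − 11.2 + 5.4 + 8.5 − 1.1 − 7.2 + 7.7)/9 = 0.4111
Numerator Σ_{t=1}^{8}(x_t−x̄)(x_{t+1}−x̄) = -21.5857
Denominator Σ(x_t−x̄)² = 510.5489
r_1 = -21.5857 / 510.5489 = -0.042

-0.042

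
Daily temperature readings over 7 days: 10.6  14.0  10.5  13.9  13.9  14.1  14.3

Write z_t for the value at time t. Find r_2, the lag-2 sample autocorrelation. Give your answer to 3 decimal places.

0.390

Mean z̄ = (10.6 + 14.0 + 10.5 + 13.9 + 13.9 + 14.1 + 14.3)/7 = 13.0429
Deviations from mean: -2.4429, 0.9571, -2.5429, 0.8571, 0.8571, 1.0571, 1.2571
Σ(z_t−z̄)(z_{t+2}−z̄) = (6.2118) + (0.8204) + (-2.1796) + (0.9061) + (1.0776) = 6.8363
Denominator Σ(z_t−z̄)² = 17.5171
r_2 = 6.8363 / 17.5171 = 0.390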